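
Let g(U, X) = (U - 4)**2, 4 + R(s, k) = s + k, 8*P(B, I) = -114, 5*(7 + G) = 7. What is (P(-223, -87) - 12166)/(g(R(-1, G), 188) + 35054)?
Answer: -1218025/3526716 ≈ -0.34537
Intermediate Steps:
G = -28/5 (G = -7 + (1/5)*7 = -7 + 7/5 = -28/5 ≈ -5.6000)
P(B, I) = -57/4 (P(B, I) = (1/8)*(-114) = -57/4)
R(s, k) = -4 + k + s (R(s, k) = -4 + (s + k) = -4 + (k + s) = -4 + k + s)
g(U, X) = (-4 + U)**2
(P(-223, -87) - 12166)/(g(R(-1, G), 188) + 35054) = (-57/4 - 12166)/((-4 + (-4 - 28/5 - 1))**2 + 35054) = -48721/(4*((-4 - 53/5)**2 + 35054)) = -48721/(4*((-73/5)**2 + 35054)) = -48721/(4*(5329/25 + 35054)) = -48721/(4*881679/25) = -48721/4*25/881679 = -1218025/3526716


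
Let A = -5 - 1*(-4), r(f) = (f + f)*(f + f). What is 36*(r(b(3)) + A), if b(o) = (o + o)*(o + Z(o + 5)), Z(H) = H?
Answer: 627228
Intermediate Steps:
b(o) = 2*o*(5 + 2*o) (b(o) = (o + o)*(o + (o + 5)) = (2*o)*(o + (5 + o)) = (2*o)*(5 + 2*o) = 2*o*(5 + 2*o))
r(f) = 4*f**2 (r(f) = (2*f)*(2*f) = 4*f**2)
A = -1 (A = -5 + 4 = -1)
36*(r(b(3)) + A) = 36*(4*(2*3*(5 + 2*3))**2 - 1) = 36*(4*(2*3*(5 + 6))**2 - 1) = 36*(4*(2*3*11)**2 - 1) = 36*(4*66**2 - 1) = 36*(4*4356 - 1) = 36*(17424 - 1) = 36*17423 = 627228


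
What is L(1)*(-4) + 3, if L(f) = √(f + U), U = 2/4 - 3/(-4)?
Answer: -3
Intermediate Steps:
U = 5/4 (U = 2*(¼) - 3*(-¼) = ½ + ¾ = 5/4 ≈ 1.2500)
L(f) = √(5/4 + f) (L(f) = √(f + 5/4) = √(5/4 + f))
L(1)*(-4) + 3 = (√(5 + 4*1)/2)*(-4) + 3 = (√(5 + 4)/2)*(-4) + 3 = (√9/2)*(-4) + 3 = ((½)*3)*(-4) + 3 = (3/2)*(-4) + 3 = -6 + 3 = -3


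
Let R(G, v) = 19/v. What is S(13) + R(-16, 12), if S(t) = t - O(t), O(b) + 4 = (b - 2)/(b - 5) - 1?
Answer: 437/24 ≈ 18.208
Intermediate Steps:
O(b) = -5 + (-2 + b)/(-5 + b) (O(b) = -4 + ((b - 2)/(b - 5) - 1) = -4 + ((-2 + b)/(-5 + b) - 1) = -4 + (-1 + (-2 + b)/(-5 + b)) = -5 + (-2 + b)/(-5 + b))
S(t) = t - (23 - 4*t)/(-5 + t)
S(13) + R(-16, 12) = (-23 + 13² - 1*13)/(-5 + 13) + 19/12 = (-23 + 169 - 13)/8 + 19*(1/12) = (⅛)*133 + 19/12 = 133/8 + 19/12 = 437/24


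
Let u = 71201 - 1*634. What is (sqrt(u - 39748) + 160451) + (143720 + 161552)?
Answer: 465723 + sqrt(30819) ≈ 4.6590e+5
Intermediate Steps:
u = 70567 (u = 71201 - 634 = 70567)
(sqrt(u - 39748) + 160451) + (143720 + 161552) = (sqrt(70567 - 39748) + 160451) + (143720 + 161552) = (sqrt(30819) + 160451) + 305272 = (160451 + sqrt(30819)) + 305272 = 465723 + sqrt(30819)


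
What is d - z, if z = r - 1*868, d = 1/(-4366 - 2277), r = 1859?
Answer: -6583214/6643 ≈ -991.00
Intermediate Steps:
d = -1/6643 (d = 1/(-6643) = -1/6643 ≈ -0.00015053)
z = 991 (z = 1859 - 1*868 = 1859 - 868 = 991)
d - z = -1/6643 - 1*991 = -1/6643 - 991 = -6583214/6643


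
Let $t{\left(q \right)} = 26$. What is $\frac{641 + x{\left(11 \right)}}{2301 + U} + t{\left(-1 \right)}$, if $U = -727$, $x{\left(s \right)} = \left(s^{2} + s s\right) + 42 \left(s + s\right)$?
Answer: $\frac{42731}{1574} \approx 27.148$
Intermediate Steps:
$x{\left(s \right)} = 2 s^{2} + 84 s$ ($x{\left(s \right)} = \left(s^{2} + s^{2}\right) + 42 \cdot 2 s = 2 s^{2} + 84 s$)
$\frac{641 + x{\left(11 \right)}}{2301 + U} + t{\left(-1 \right)} = \frac{641 + 2 \cdot 11 \left(42 + 11\right)}{2301 - 727} + 26 = \frac{641 + 2 \cdot 11 \cdot 53}{1574} + 26 = \left(641 + 1166\right) \frac{1}{1574} + 26 = 1807 \cdot \frac{1}{1574} + 26 = \frac{1807}{1574} + 26 = \frac{42731}{1574}$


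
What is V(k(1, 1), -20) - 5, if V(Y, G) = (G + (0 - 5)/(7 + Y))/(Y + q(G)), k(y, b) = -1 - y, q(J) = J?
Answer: -89/22 ≈ -4.0455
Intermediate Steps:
V(Y, G) = (G - 5/(7 + Y))/(G + Y) (V(Y, G) = (G + (0 - 5)/(7 + Y))/(Y + G) = (G - 5/(7 + Y))/(G + Y))
V(k(1, 1), -20) - 5 = (-5 + 7*(-20) - 20*(-1 - 1*1))/((-1 - 1*1)² + 7*(-20) + 7*(-1 - 1*1) - 20*(-1 - 1*1)) - 5 = (-5 - 140 - 20*(-1 - 1))/((-1 - 1)² - 140 + 7*(-1 - 1) - 20*(-1 - 1)) - 5 = (-5 - 140 - 20*(-2))/((-2)² - 140 + 7*(-2) - 20*(-2)) - 5 = (-5 - 140 + 40)/(4 - 140 - 14 + 40) - 5 = -105/(-110) - 5 = -1/110*(-105) - 5 = 21/22 - 5 = -89/22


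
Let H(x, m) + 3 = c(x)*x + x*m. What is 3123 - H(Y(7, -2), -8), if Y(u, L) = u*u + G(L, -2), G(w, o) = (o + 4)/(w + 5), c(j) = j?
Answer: 9509/9 ≈ 1056.6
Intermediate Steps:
G(w, o) = (4 + o)/(5 + w)
Y(u, L) = u² + 2/(5 + L) (Y(u, L) = u*u + (4 - 2)/(5 + L) = u² + 2/(5 + L))
H(x, m) = -3 + x² + m*x (H(x, m) = -3 + (x*x + x*m) = -3 + (x² + m*x) = -3 + x² + m*x)
3123 - H(Y(7, -2), -8) = 3123 - (-3 + ((2 + 7²*(5 - 2))/(5 - 2))² - 8*(2 + 7²*(5 - 2))/(5 - 2)) = 3123 - (-3 + ((2 + 49*3)/3)² - 8*(2 + 49*3)/3) = 3123 - (-3 + ((2 + 147)/3)² - 8*(2 + 147)/3) = 3123 - (-3 + ((⅓)*149)² - 8*149/3) = 3123 - (-3 + (149/3)² - 8*149/3) = 3123 - (-3 + 22201/9 - 1192/3) = 3123 - 1*18598/9 = 3123 - 18598/9 = 9509/9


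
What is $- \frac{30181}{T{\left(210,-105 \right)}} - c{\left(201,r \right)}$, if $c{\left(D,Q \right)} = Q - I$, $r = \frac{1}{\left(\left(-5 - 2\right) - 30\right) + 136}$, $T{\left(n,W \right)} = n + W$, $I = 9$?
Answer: $- \frac{964823}{3465} \approx -278.45$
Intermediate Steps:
$T{\left(n,W \right)} = W + n$
$r = \frac{1}{99}$ ($r = \frac{1}{\left(\left(-5 - 2\right) - 30\right) + 136} = \frac{1}{\left(-7 - 30\right) + 136} = \frac{1}{-37 + 136} = \frac{1}{99} \approx 0.010101$)
$c{\left(D,Q \right)} = -9 + Q$ ($c{\left(D,Q \right)} = Q - 9 = -9 + Q$)
$- \frac{30181}{T{\left(210,-105 \right)}} - c{\left(201,r \right)} = - \frac{30181}{-105 + 210} - \left(-9 + \frac{1}{99}\right) = - \frac{30181}{105} - - \frac{890}{99} = \left(-30181\right) \frac{1}{105} + \frac{890}{99} = - \frac{30181}{105} + \frac{890}{99} = - \frac{964823}{3465}$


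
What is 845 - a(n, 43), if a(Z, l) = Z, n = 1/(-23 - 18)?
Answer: 34646/41 ≈ 845.02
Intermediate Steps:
n = -1/41 (n = 1/(-41) = -1/41 ≈ -0.024390)
845 - a(n, 43) = 845 - 1*(-1/41) = 845 + 1/41 = 34646/41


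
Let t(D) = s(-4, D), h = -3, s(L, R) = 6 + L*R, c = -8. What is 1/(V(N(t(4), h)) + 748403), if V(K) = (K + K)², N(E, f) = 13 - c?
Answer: 1/750167 ≈ 1.3330e-6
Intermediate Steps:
t(D) = 6 - 4*D
N(E, f) = 21 (N(E, f) = 13 - 1*(-8) = 13 + 8 = 21)
V(K) = 4*K² (V(K) = (2*K)² = 4*K²)
1/(V(N(t(4), h)) + 748403) = 1/(4*21² + 748403) = 1/(4*441 + 748403) = 1/(1764 + 748403) = 1/750167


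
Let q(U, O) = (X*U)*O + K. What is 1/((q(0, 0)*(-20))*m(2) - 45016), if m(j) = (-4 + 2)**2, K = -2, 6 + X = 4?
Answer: -1/44856 ≈ -2.2294e-5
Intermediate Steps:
X = -2 (X = -6 + 4 = -2)
m(j) = 4 (m(j) = (-2)**2 = 4)
q(U, O) = -2 - 2*O*U (q(U, O) = (-2*U)*O - 2 = -2*O*U - 2 = -2 - 2*O*U)
1/((q(0, 0)*(-20))*m(2) - 45016) = 1/(((-2 - 2*0*0)*(-20))*4 - 45016) = 1/(((-2 + 0)*(-20))*4 - 45016) = 1/(-2*(-20)*4 - 45016) = 1/(40*4 - 45016) = 1/(160 - 45016) = 1/(-44856) = -1/44856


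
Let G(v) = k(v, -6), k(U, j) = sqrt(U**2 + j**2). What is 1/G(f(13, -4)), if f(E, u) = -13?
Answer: sqrt(205)/205 ≈ 0.069843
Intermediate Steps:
G(v) = sqrt(36 + v**2) (G(v) = sqrt(v**2 + (-6)**2) = sqrt(v**2 + 36) = sqrt(36 + v**2))
1/G(f(13, -4)) = 1/(sqrt(36 + (-13)**2)) = 1/(sqrt(36 + 169)) = 1/(sqrt(205)) = sqrt(205)/205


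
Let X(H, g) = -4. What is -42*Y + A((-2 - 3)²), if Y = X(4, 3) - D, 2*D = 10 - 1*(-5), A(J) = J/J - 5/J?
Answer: 2419/5 ≈ 483.80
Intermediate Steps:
A(J) = 1 - 5/J
D = 15/2 (D = (10 - 1*(-5))/2 = (10 + 5)/2 = (½)*15 = 15/2 ≈ 7.5000)
Y = -23/2 (Y = -4 - 1*15/2 = -4 - 15/2 = -23/2 ≈ -11.500)
-42*Y + A((-2 - 3)²) = -42*(-23/2) + (-5 + (-2 - 3)²)/((-2 - 3)²) = 483 + (-5 + (-5)²)/((-5)²) = 483 + (-5 + 25)/25 = 483 + (1/25)*20 = 483 + ⅘ = 2419/5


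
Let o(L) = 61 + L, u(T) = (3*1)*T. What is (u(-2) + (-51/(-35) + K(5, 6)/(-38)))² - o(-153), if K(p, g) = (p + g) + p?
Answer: 51581301/442225 ≈ 116.64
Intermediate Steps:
u(T) = 3*T
K(p, g) = g + 2*p (K(p, g) = (g + p) + p = g + 2*p)
(u(-2) + (-51/(-35) + K(5, 6)/(-38)))² - o(-153) = (3*(-2) + (-51/(-35) + (6 + 2*5)/(-38)))² - (61 - 153) = (-6 + (-51*(-1/35) + (6 + 10)*(-1/38)))² - 1*(-92) = (-6 + (51/35 + 16*(-1/38)))² + 92 = (-6 + (51/35 - 8/19))² + 92 = (-6 + 689/665)² + 92 = (-3301/665)² + 92 = 10896601/442225 + 92 = 51581301/442225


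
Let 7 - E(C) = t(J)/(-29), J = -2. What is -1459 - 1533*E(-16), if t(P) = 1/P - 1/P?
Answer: -12190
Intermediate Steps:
t(P) = 0 (t(P) = 1/P - 1/P = 0)
E(C) = 7 (E(C) = 7 - 0/(-29) = 7 - 0*(-1)/29 = 7 - 1*0 = 7 + 0 = 7)
-1459 - 1533*E(-16) = -1459 - 1533*7 = -1459 - 10731 = -12190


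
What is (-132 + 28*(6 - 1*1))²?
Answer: 64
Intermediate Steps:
(-132 + 28*(6 - 1*1))² = (-132 + 28*(6 - 1))² = (-132 + 28*5)² = (-132 + 140)² = 8² = 64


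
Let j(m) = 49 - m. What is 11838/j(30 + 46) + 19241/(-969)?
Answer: -1332281/2907 ≈ -458.30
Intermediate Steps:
11838/j(30 + 46) + 19241/(-969) = 11838/(49 - (30 + 46)) + 19241/(-969) = 11838/(49 - 1*76) + 19241*(-1/969) = 11838/(49 - 76) - 19241/969 = 11838/(-27) - 19241/969 = 11838*(-1/27) - 19241/969 = -3946/9 - 19241/969 = -1332281/2907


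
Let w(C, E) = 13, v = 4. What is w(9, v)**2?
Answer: 169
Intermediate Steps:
w(9, v)**2 = 13**2 = 169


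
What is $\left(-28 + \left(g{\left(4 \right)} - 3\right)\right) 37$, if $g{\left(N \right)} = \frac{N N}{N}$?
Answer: $-999$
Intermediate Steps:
$g{\left(N \right)} = N$ ($g{\left(N \right)} = \frac{N^{2}}{N} = N$)
$\left(-28 + \left(g{\left(4 \right)} - 3\right)\right) 37 = \left(-28 + \left(4 - 3\right)\right) 37 = \left(-28 + 1\right) 37 = \left(-27\right) 37 = -999$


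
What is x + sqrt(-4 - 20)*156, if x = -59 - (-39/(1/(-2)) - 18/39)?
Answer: -1775/13 + 312*I*sqrt(6) ≈ -136.54 + 764.24*I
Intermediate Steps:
x = -1775/13 (x = -59 - (-39/(-1/2) - 18*1/39) = -59 - (-39*(-2) - 6/13) = -59 - (78 - 6/13) = -59 - 1*1008/13 = -59 - 1008/13 = -1775/13 ≈ -136.54)
x + sqrt(-4 - 20)*156 = -1775/13 + sqrt(-4 - 20)*156 = -1775/13 + sqrt(-24)*156 = -1775/13 + (2*I*sqrt(6))*156 = -1775/13 + 312*I*sqrt(6)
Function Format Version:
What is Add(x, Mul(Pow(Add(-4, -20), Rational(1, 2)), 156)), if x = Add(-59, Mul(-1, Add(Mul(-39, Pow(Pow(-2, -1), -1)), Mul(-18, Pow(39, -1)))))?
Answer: Add(Rational(-1775, 13), Mul(312, I, Pow(6, Rational(1, 2)))) ≈ Add(-136.54, Mul(764.24, I))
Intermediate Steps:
x = Rational(-1775, 13) (x = Add(-59, Mul(-1, Add(Mul(-39, Pow(Rational(-1, 2), -1)), Mul(-18, Rational(1, 39))))) = Add(-59, Mul(-1, Add(Mul(-39, -2), Rational(-6, 13)))) = Add(-59, Mul(-1, Add(78, Rational(-6, 13)))) = Add(-59, Mul(-1, Rational(1008, 13))) = Add(-59, Rational(-1008, 13)) = Rational(-1775, 13) ≈ -136.54)
Add(x, Mul(Pow(Add(-4, -20), Rational(1, 2)), 156)) = Add(Rational(-1775, 13), Mul(Pow(Add(-4, -20), Rational(1, 2)), 156)) = Add(Rational(-1775, 13), Mul(Pow(-24, Rational(1, 2)), 156)) = Add(Rational(-1775, 13), Mul(Mul(2, I, Pow(6, Rational(1, 2))), 156)) = Add(Rational(-1775, 13), Mul(312, I, Pow(6, Rational(1, 2))))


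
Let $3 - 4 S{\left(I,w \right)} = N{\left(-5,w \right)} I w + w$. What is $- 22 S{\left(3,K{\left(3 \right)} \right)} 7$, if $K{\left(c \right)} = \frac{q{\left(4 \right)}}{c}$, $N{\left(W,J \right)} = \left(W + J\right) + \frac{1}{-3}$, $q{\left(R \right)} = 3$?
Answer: $- \frac{1155}{2} \approx -577.5$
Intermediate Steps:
$N{\left(W,J \right)} = - \frac{1}{3} + J + W$ ($N{\left(W,J \right)} = \left(J + W\right) - \frac{1}{3} = - \frac{1}{3} + J + W$)
$K{\left(c \right)} = \frac{3}{c}$
$S{\left(I,w \right)} = \frac{3}{4} - \frac{w}{4} - \frac{I w \left(- \frac{16}{3} + w\right)}{4}$ ($S{\left(I,w \right)} = \frac{3}{4} - \frac{\left(- \frac{1}{3} + w - 5\right) I w + w}{4} = \frac{3}{4} - \frac{\left(- \frac{16}{3} + w\right) I w + w}{4} = \frac{3}{4} - \frac{I \left(- \frac{16}{3} + w\right) w + w}{4} = \frac{3}{4} - \frac{I w \left(- \frac{16}{3} + w\right) + w}{4} = \frac{3}{4} - \frac{w + I w \left(- \frac{16}{3} + w\right)}{4} = \frac{3}{4} - \left(\frac{w}{4} + \frac{I w \left(- \frac{16}{3} + w\right)}{4}\right) = \frac{3}{4} - \frac{w}{4} - \frac{I w \left(- \frac{16}{3} + w\right)}{4}$)
$- 22 S{\left(3,K{\left(3 \right)} \right)} 7 = - 22 \left(\frac{3}{4} - \frac{3 \cdot \frac{1}{3}}{4} - \frac{\frac{3}{3} \left(-16 + 3 \cdot \frac{3}{3}\right)}{4}\right) 7 = - 22 \left(\frac{3}{4} - \frac{3 \cdot \frac{1}{3}}{4} - \frac{3 \cdot \frac{1}{3} \left(-16 + 3 \cdot 3 \cdot \frac{1}{3}\right)}{4}\right) 7 = - 22 \left(\frac{3}{4} - \frac{1}{4} - \frac{1}{4} \cdot 1 \left(-16 + 3 \cdot 1\right)\right) 7 = - 22 \left(\frac{3}{4} - \frac{1}{4} - \frac{1}{4} \cdot 1 \left(-16 + 3\right)\right) 7 = - 22 \left(\frac{3}{4} - \frac{1}{4} - \frac{1}{4} \cdot 1 \left(-13\right)\right) 7 = - 22 \left(\frac{3}{4} - \frac{1}{4} + \frac{13}{4}\right) 7 = \left(-22\right) \frac{15}{4} \cdot 7 = \left(- \frac{165}{2}\right) 7 = - \frac{1155}{2}$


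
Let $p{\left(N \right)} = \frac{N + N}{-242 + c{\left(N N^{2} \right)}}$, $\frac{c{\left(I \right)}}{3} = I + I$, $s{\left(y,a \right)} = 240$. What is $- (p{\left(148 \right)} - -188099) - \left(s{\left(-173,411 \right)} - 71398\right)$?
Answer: $- \frac{1137281045103}{9725255} \approx -1.1694 \cdot 10^{5}$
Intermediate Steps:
$c{\left(I \right)} = 6 I$ ($c{\left(I \right)} = 3 \left(I + I\right) = 3 \cdot 2 I = 6 I$)
$p{\left(N \right)} = \frac{2 N}{-242 + 6 N^{3}}$ ($p{\left(N \right)} = \frac{N + N}{-242 + 6 N N^{2}} = \frac{2 N}{-242 + 6 N^{3}}$)
$- (p{\left(148 \right)} - -188099) - \left(s{\left(-173,411 \right)} - 71398\right) = - (\frac{148}{-121 + 3 \cdot 148^{3}} - -188099) - \left(240 - 71398\right) = - (\frac{148}{-121 + 3 \cdot 3241792} + 188099) - -71158 = - (\frac{148}{-121 + 9725376} + 188099) + 71158 = - (\frac{148}{9725255} + 188099) + 71158 = \left(-1\right) \frac{1829310740393}{9725255} + 71158 = - \frac{1829310740393}{9725255} + 71158 = - \frac{1137281045103}{9725255}$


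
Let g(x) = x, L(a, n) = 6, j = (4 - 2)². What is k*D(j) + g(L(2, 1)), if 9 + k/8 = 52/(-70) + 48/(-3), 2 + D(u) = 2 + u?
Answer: -28622/35 ≈ -817.77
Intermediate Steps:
j = 4 (j = 2² = 4)
D(u) = u (D(u) = -2 + (2 + u) = u)
k = -7208/35 (k = -72 + 8*(52/(-70) + 48/(-3)) = -72 + 8*(52*(-1/70) + 48*(-⅓)) = -72 + 8*(-26/35 - 16) = -72 + 8*(-586/35) = -72 - 4688/35 = -7208/35 ≈ -205.94)
k*D(j) + g(L(2, 1)) = -7208/35*4 + 6 = -28832/35 + 6 = -28622/35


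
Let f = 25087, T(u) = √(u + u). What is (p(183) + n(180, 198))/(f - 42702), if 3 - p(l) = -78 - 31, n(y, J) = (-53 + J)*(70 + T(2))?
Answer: -10552/17615 ≈ -0.59904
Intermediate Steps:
T(u) = √2*√u (T(u) = √(2*u) = √2*√u)
n(y, J) = -3816 + 72*J (n(y, J) = (-53 + J)*(70 + √2*√2) = (-53 + J)*(70 + 2) = (-53 + J)*72 = -3816 + 72*J)
p(l) = 112 (p(l) = 3 - (-78 - 31) = 3 - 1*(-109) = 3 + 109 = 112)
(p(183) + n(180, 198))/(f - 42702) = (112 + (-3816 + 72*198))/(25087 - 42702) = (112 + (-3816 + 14256))/(-17615) = (112 + 10440)*(-1/17615) = 10552*(-1/17615) = -10552/17615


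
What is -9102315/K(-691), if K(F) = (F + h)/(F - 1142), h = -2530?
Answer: -16684543395/3221 ≈ -5.1799e+6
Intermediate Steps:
K(F) = (-2530 + F)/(-1142 + F) (K(F) = (F - 2530)/(F - 1142) = (-2530 + F)/(-1142 + F))
-9102315/K(-691) = -9102315*(-1142 - 691)/(-2530 - 691) = -9102315/(-3221/(-1833)) = -9102315/((-1/1833*(-3221))) = -9102315/3221/1833 = -9102315*1833/3221 = -16684543395/3221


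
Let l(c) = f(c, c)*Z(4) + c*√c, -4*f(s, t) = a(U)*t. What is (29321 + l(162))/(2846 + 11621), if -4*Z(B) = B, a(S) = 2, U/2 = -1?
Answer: 29402/14467 + 1458*√2/14467 ≈ 2.1749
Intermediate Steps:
U = -2 (U = 2*(-1) = -2)
Z(B) = -B/4
f(s, t) = -t/2
l(c) = c^(3/2) + c/2 (l(c) = (-c/2)*(-¼*4) + c*√c = -c/2*(-1) + c^(3/2) = c/2 + c^(3/2) = c^(3/2) + c/2)
(29321 + l(162))/(2846 + 11621) = (29321 + (162^(3/2) + (½)*162))/(2846 + 11621) = (29321 + (1458*√2 + 81))/14467 = (29321 + (81 + 1458*√2))*(1/14467) = (29402 + 1458*√2)*(1/14467) = 29402/14467 + 1458*√2/14467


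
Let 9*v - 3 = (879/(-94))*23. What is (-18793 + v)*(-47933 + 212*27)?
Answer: 74657464213/94 ≈ 7.9423e+8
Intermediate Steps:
v = -2215/94 (v = 1/3 + ((879/(-94))*23)/9 = 1/3 + ((879*(-1/94))*23)/9 = 1/3 + (-879/94*23)/9 = 1/3 + (1/9)*(-20217/94) = 1/3 - 6739/282 = -2215/94 ≈ -23.564)
(-18793 + v)*(-47933 + 212*27) = (-18793 - 2215/94)*(-47933 + 212*27) = -1768757*(-47933 + 5724)/94 = -1768757/94*(-42209) = 74657464213/94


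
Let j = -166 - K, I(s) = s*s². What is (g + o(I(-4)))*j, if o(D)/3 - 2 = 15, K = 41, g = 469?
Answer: -107640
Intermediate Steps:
I(s) = s³
o(D) = 51 (o(D) = 6 + 3*15 = 6 + 45 = 51)
j = -207 (j = -166 - 1*41 = -166 - 41 = -207)
(g + o(I(-4)))*j = (469 + 51)*(-207) = 520*(-207) = -107640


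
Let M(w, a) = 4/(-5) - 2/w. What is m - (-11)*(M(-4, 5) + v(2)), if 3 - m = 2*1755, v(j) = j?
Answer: -34883/10 ≈ -3488.3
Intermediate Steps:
m = -3507 (m = 3 - 2*1755 = 3 - 1*3510 = 3 - 3510 = -3507)
M(w, a) = -⅘ - 2/w (M(w, a) = 4*(-⅕) - 2/w = -⅘ - 2/w)
m - (-11)*(M(-4, 5) + v(2)) = -3507 - (-11)*((-⅘ - 2/(-4)) + 2) = -3507 - (-11)*((-⅘ - 2*(-¼)) + 2) = -3507 - (-11)*((-⅘ + ½) + 2) = -3507 - (-11)*(-3/10 + 2) = -3507 - (-11)*17/10 = -3507 - 1*(-187/10) = -3507 + 187/10 = -34883/10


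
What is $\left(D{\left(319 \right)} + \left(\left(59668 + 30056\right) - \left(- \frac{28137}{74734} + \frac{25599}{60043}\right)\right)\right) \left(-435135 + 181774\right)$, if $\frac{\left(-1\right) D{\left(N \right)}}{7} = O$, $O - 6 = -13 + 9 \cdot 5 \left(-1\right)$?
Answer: $- \frac{102420544566093265841}{4487253562} \approx -2.2825 \cdot 10^{10}$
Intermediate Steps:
$O = -52$ ($O = 6 + \left(-13 + 9 \cdot 5 \left(-1\right)\right) = 6 + \left(-13 + 9 \left(-5\right)\right) = 6 - 58 = -52$)
$D{\left(N \right)} = 364$ ($D{\left(N \right)} = \left(-7\right) \left(-52\right) = 364$)
$\left(D{\left(319 \right)} + \left(\left(59668 + 30056\right) - \left(- \frac{28137}{74734} + \frac{25599}{60043}\right)\right)\right) \left(-435135 + 181774\right) = \left(364 + \left(\left(59668 + 30056\right) - \left(- \frac{28137}{74734} + \frac{25599}{60043}\right)\right)\right) \left(-435135 + 181774\right) = \left(364 + \left(89724 - \frac{223685775}{4487253562}\right)\right) \left(-253361\right) = \left(364 + \frac{402614114911113}{4487253562}\right) \left(-253361\right) = \frac{404247475207681}{4487253562} \left(-253361\right) = - \frac{102420544566093265841}{4487253562}$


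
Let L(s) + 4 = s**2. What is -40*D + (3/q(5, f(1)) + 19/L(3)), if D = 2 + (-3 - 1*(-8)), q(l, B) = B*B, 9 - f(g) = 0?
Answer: -37282/135 ≈ -276.16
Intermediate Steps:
f(g) = 9 (f(g) = 9 - 1*0 = 9 + 0 = 9)
q(l, B) = B**2
D = 7 (D = 2 + (-3 + 8) = 2 + 5 = 7)
L(s) = -4 + s**2
-40*D + (3/q(5, f(1)) + 19/L(3)) = -40*7 + (3/(9**2) + 19/(-4 + 3**2)) = -280 + (3/81 + 19/(-4 + 9)) = -280 + (3*(1/81) + 19/5) = -280 + (1/27 + 19*(1/5)) = -280 + (1/27 + 19/5) = -280 + 518/135 = -37282/135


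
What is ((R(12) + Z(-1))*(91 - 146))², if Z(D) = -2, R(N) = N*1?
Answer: 302500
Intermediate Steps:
R(N) = N
((R(12) + Z(-1))*(91 - 146))² = ((12 - 2)*(91 - 146))² = (10*(-55))² = (-550)² = 302500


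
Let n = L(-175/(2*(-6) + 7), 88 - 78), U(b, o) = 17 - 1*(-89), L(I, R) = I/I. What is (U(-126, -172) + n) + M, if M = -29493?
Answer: -29386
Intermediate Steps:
L(I, R) = 1
U(b, o) = 106 (U(b, o) = 17 + 89 = 106)
n = 1
(U(-126, -172) + n) + M = (106 + 1) - 29493 = 107 - 29493 = -29386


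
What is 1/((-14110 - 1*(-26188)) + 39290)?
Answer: 1/51368 ≈ 1.9467e-5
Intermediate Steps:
1/((-14110 - 1*(-26188)) + 39290) = 1/((-14110 + 26188) + 39290) = 1/(12078 + 39290) = 1/51368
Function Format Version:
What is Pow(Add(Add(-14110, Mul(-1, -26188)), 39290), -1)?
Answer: Rational(1, 51368) ≈ 1.9467e-5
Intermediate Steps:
Pow(Add(Add(-14110, Mul(-1, -26188)), 39290), -1) = Pow(Add(Add(-14110, 26188), 39290), -1) = Pow(Add(12078, 39290), -1) = Pow(51368, -1) = Rational(1, 51368)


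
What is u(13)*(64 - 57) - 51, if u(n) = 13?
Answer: 40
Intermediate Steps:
u(13)*(64 - 57) - 51 = 13*(64 - 57) - 51 = 13*7 - 51 = 91 - 51 = 40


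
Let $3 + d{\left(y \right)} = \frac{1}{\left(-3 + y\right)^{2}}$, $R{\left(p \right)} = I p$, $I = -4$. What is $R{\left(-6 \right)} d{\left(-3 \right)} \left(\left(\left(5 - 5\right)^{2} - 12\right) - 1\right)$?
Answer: $\frac{2782}{3} \approx 927.33$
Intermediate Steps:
$R{\left(p \right)} = - 4 p$
$d{\left(y \right)} = -3 + \frac{1}{\left(-3 + y\right)^{2}}$
$R{\left(-6 \right)} d{\left(-3 \right)} \left(\left(\left(5 - 5\right)^{2} - 12\right) - 1\right) = \left(-4\right) \left(-6\right) \left(-3 + \frac{1}{\left(-3 - 3\right)^{2}}\right) \left(\left(\left(5 - 5\right)^{2} - 12\right) - 1\right) = 24 \left(-3 + \frac{1}{36}\right) \left(\left(0^{2} - 12\right) - 1\right) = 24 \left(-3 + \frac{1}{36}\right) \left(\left(0 - 12\right) - 1\right) = 24 \left(- \frac{107}{36}\right) \left(-12 - 1\right) = \left(- \frac{214}{3}\right) \left(-13\right) = \frac{2782}{3}$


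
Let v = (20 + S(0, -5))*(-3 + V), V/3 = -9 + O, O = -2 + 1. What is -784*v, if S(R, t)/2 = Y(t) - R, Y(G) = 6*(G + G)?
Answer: -2587200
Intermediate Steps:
O = -1
Y(G) = 12*G (Y(G) = 6*(2*G) = 12*G)
S(R, t) = -2*R + 24*t (S(R, t) = 2*(12*t - R) = 2*(-R + 12*t) = -2*R + 24*t)
V = -30 (V = 3*(-9 - 1) = 3*(-10) = -30)
v = 3300 (v = (20 + (-2*0 + 24*(-5)))*(-3 - 30) = (20 + (0 - 120))*(-33) = (20 - 120)*(-33) = -100*(-33) = 3300)
-784*v = -784*3300 = -2587200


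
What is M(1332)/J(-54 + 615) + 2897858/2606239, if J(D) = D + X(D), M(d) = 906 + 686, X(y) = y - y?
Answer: 5774830826/1462100079 ≈ 3.9497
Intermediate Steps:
X(y) = 0
M(d) = 1592
J(D) = D (J(D) = D + 0 = D)
M(1332)/J(-54 + 615) + 2897858/2606239 = 1592/(-54 + 615) + 2897858/2606239 = 1592/561 + 2897858*(1/2606239) = 1592*(1/561) + 2897858/2606239 = 1592/561 + 2897858/2606239 = 5774830826/1462100079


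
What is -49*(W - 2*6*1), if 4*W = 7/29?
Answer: 67865/116 ≈ 585.04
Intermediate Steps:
W = 7/116 (W = (7/29)/4 = (7*(1/29))/4 = (¼)*(7/29) = 7/116 ≈ 0.060345)
-49*(W - 2*6*1) = -49*(7/116 - 2*6*1) = -49*(7/116 - 12*1) = -49*(7/116 - 12) = -49*(-1385/116) = 67865/116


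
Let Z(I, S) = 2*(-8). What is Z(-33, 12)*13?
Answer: -208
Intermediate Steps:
Z(I, S) = -16
Z(-33, 12)*13 = -16*13 = -208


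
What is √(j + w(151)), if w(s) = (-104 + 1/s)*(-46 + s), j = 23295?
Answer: √282178230/151 ≈ 111.25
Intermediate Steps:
√(j + w(151)) = √(23295 + (4785 - 104*151 - 46/151)) = √(23295 + (4785 - 15704 - 46*1/151)) = √(23295 + (4785 - 15704 - 46/151)) = √(23295 - 1648815/151) = √(1868730/151) = √282178230/151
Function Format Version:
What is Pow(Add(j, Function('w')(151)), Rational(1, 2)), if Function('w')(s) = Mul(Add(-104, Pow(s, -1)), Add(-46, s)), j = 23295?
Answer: Mul(Rational(1, 151), Pow(282178230, Rational(1, 2))) ≈ 111.25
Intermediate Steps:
Pow(Add(j, Function('w')(151)), Rational(1, 2)) = Pow(Add(23295, Add(4785, Mul(-104, 151), Mul(-46, Pow(151, -1)))), Rational(1, 2)) = Pow(Add(23295, Add(4785, -15704, Mul(-46, Rational(1, 151)))), Rational(1, 2)) = Pow(Add(23295, Add(4785, -15704, Rational(-46, 151))), Rational(1, 2)) = Pow(Add(23295, Rational(-1648815, 151)), Rational(1, 2)) = Pow(Rational(1868730, 151), Rational(1, 2)) = Mul(Rational(1, 151), Pow(282178230, Rational(1, 2)))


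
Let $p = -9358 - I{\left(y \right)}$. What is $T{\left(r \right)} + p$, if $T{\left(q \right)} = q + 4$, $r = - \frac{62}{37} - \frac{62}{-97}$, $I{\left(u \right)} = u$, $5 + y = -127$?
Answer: $- \frac{33101478}{3589} \approx -9223.0$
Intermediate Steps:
$y = -132$ ($y = -5 - 127 = -132$)
$r = - \frac{3720}{3589}$ ($r = \left(-62\right) \frac{1}{37} - - \frac{62}{97} = - \frac{62}{37} + \frac{62}{97} = - \frac{3720}{3589} \approx -1.0365$)
$T{\left(q \right)} = 4 + q$
$p = -9226$ ($p = -9358 - -132 = -9358 + 132 = -9226$)
$T{\left(r \right)} + p = \left(4 - \frac{3720}{3589}\right) - 9226 = \frac{10636}{3589} - 9226 = - \frac{33101478}{3589}$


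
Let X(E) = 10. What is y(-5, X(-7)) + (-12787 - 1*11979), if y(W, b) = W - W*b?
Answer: -24721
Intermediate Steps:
y(W, b) = W - W*b
y(-5, X(-7)) + (-12787 - 1*11979) = -5*(1 - 1*10) + (-12787 - 1*11979) = -5*(1 - 10) + (-12787 - 11979) = -5*(-9) - 24766 = 45 - 24766 = -24721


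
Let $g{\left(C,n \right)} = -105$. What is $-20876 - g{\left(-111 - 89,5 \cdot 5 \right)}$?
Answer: $-20771$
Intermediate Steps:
$-20876 - g{\left(-111 - 89,5 \cdot 5 \right)} = -20876 - -105 = -20876 + 105 = -20771$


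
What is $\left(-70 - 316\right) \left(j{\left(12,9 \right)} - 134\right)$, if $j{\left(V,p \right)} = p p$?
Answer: $20458$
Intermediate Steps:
$j{\left(V,p \right)} = p^{2}$
$\left(-70 - 316\right) \left(j{\left(12,9 \right)} - 134\right) = \left(-70 - 316\right) \left(9^{2} - 134\right) = - 386 \left(81 - 134\right) = \left(-386\right) \left(-53\right) = 20458$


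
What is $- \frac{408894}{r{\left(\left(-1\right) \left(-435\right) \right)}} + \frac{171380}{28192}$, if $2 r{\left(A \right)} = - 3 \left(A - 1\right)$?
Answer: $\frac{969925669}{1529416} \approx 634.18$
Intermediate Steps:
$r{\left(A \right)} = \frac{3}{2} - \frac{3 A}{2}$ ($r{\left(A \right)} = \frac{\left(-3\right) \left(A - 1\right)}{2} = \frac{\left(-3\right) \left(-1 + A\right)}{2} = \frac{3 - 3 A}{2} = \frac{3}{2} - \frac{3 A}{2}$)
$- \frac{408894}{r{\left(\left(-1\right) \left(-435\right) \right)}} + \frac{171380}{28192} = - \frac{408894}{\frac{3}{2} - \frac{3 \left(\left(-1\right) \left(-435\right)\right)}{2}} + \frac{171380}{28192} = - \frac{408894}{\frac{3}{2} - \frac{1305}{2}} + 171380 \cdot \frac{1}{28192} = - \frac{408894}{\frac{3}{2} - \frac{1305}{2}} + \frac{42845}{7048} = - \frac{408894}{-651} + \frac{42845}{7048} = \left(-408894\right) \left(- \frac{1}{651}\right) + \frac{42845}{7048} = \frac{136298}{217} + \frac{42845}{7048} = \frac{969925669}{1529416}$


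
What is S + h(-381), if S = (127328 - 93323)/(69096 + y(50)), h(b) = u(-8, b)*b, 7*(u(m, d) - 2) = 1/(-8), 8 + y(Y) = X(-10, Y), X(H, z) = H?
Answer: -486578903/644728 ≈ -754.70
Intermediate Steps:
y(Y) = -18 (y(Y) = -8 - 10 = -18)
u(m, d) = 111/56 (u(m, d) = 2 + (⅐)/(-8) = 2 + (⅐)*(-⅛) = 2 - 1/56 = 111/56)
h(b) = 111*b/56
S = 11335/23026 (S = (127328 - 93323)/(69096 - 18) = 34005/69078 = 34005*(1/69078) = 11335/23026 ≈ 0.49227)
S + h(-381) = 11335/23026 + (111/56)*(-381) = 11335/23026 - 42291/56 = -486578903/644728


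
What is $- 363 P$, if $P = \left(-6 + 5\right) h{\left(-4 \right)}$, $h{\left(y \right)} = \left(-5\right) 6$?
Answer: $-10890$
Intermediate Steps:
$h{\left(y \right)} = -30$
$P = 30$ ($P = \left(-6 + 5\right) \left(-30\right) = \left(-1\right) \left(-30\right) = 30$)
$- 363 P = \left(-363\right) 30 = -10890$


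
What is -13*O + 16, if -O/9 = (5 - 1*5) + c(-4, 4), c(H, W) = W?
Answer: 484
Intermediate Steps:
O = -36 (O = -9*((5 - 1*5) + 4) = -9*((5 - 5) + 4) = -9*(0 + 4) = -9*4 = -36)
-13*O + 16 = -13*(-36) + 16 = 468 + 16 = 484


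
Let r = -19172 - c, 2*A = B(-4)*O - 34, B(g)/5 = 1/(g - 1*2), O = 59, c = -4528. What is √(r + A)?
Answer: I*√528681/6 ≈ 121.18*I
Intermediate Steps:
B(g) = 5/(-2 + g) (B(g) = 5/(g - 1*2) = 5/(g - 2) = 5/(-2 + g))
A = -499/12 (A = ((5/(-2 - 4))*59 - 34)/2 = ((5/(-6))*59 - 34)/2 = ((5*(-⅙))*59 - 34)/2 = (-⅚*59 - 34)/2 = (-295/6 - 34)/2 = (½)*(-499/6) = -499/12 ≈ -41.583)
r = -14644 (r = -19172 - 1*(-4528) = -19172 + 4528 = -14644)
√(r + A) = √(-14644 - 499/12) = √(-176227/12) = I*√528681/6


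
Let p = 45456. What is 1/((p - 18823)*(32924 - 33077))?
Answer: -1/4074849 ≈ -2.4541e-7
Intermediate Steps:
1/((p - 18823)*(32924 - 33077)) = 1/((45456 - 18823)*(32924 - 33077)) = 1/(26633*(-153)) = 1/(-4074849) = -1/4074849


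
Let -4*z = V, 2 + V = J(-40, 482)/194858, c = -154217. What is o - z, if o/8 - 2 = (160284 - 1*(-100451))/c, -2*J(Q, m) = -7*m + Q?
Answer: 237587431791/120201664744 ≈ 1.9766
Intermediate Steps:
J(Q, m) = -Q/2 + 7*m/2 (J(Q, m) = -(-7*m + Q)/2 = -(Q - 7*m)/2 = -Q/2 + 7*m/2)
V = -388009/194858 (V = -2 + (-1/2*(-40) + (7/2)*482)/194858 = -2 + (20 + 1687)*(1/194858) = -2 + 1707*(1/194858) = -2 + 1707/194858 = -388009/194858 ≈ -1.9912)
o = 381592/154217 (o = 16 + 8*((160284 - 1*(-100451))/(-154217)) = 16 + 8*((160284 + 100451)*(-1/154217)) = 16 + 8*(260735*(-1/154217)) = 16 + 8*(-260735/154217) = 16 - 2085880/154217 = 381592/154217 ≈ 2.4744)
z = 388009/779432 (z = -1/4*(-388009/194858) = 388009/779432 ≈ 0.49781)
o - z = 381592/154217 - 1*388009/779432 = 381592/154217 - 388009/779432 = 237587431791/120201664744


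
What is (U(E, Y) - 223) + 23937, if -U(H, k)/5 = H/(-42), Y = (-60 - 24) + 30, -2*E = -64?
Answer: 498074/21 ≈ 23718.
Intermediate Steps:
E = 32 (E = -½*(-64) = 32)
Y = -54 (Y = -84 + 30 = -54)
U(H, k) = 5*H/42 (U(H, k) = -5*H/(-42) = -5*H*(-1)/42 = -(-5)*H/42 = 5*H/42)
(U(E, Y) - 223) + 23937 = ((5/42)*32 - 223) + 23937 = (80/21 - 223) + 23937 = -4603/21 + 23937 = 498074/21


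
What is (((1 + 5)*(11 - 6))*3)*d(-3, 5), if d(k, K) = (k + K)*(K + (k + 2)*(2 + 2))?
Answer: 180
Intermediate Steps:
d(k, K) = (K + k)*(8 + K + 4*k) (d(k, K) = (K + k)*(K + (2 + k)*4) = (K + k)*(K + (8 + 4*k)) = (K + k)*(8 + K + 4*k))
(((1 + 5)*(11 - 6))*3)*d(-3, 5) = (((1 + 5)*(11 - 6))*3)*(5**2 + 4*(-3)**2 + 8*5 + 8*(-3) + 5*5*(-3)) = ((6*5)*3)*(25 + 4*9 + 40 - 24 - 75) = (30*3)*(25 + 36 + 40 - 24 - 75) = 90*2 = 180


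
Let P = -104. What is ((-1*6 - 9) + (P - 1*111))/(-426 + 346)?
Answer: 23/8 ≈ 2.8750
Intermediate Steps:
((-1*6 - 9) + (P - 1*111))/(-426 + 346) = ((-1*6 - 9) + (-104 - 1*111))/(-426 + 346) = ((-6 - 9) + (-104 - 111))/(-80) = (-15 - 215)*(-1/80) = -230*(-1/80) = 23/8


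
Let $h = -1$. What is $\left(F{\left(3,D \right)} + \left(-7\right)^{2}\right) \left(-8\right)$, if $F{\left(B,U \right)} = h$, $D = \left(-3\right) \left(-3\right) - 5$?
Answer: $-384$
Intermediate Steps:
$D = 4$ ($D = 9 - 5 = 4$)
$F{\left(B,U \right)} = -1$
$\left(F{\left(3,D \right)} + \left(-7\right)^{2}\right) \left(-8\right) = \left(-1 + \left(-7\right)^{2}\right) \left(-8\right) = \left(-1 + 49\right) \left(-8\right) = 48 \left(-8\right) = -384$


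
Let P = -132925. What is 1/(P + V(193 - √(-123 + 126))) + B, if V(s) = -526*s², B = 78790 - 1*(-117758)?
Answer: 76466936098481543791/389049677933641 - 203036*√3/389049677933641 ≈ 1.9655e+5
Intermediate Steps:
B = 196548 (B = 78790 + 117758 = 196548)
1/(P + V(193 - √(-123 + 126))) + B = 1/(-132925 - 526*(193 - √(-123 + 126))²) + 196548 = 1/(-132925 - 526*(193 - √3)²) + 196548 = 196548 + 1/(-132925 - 526*(193 - √3)²)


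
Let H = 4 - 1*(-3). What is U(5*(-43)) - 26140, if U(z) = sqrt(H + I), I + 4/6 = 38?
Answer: -26140 + sqrt(399)/3 ≈ -26133.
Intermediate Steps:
I = 112/3 (I = -2/3 + 38 = 112/3 ≈ 37.333)
H = 7 (H = 4 + 3 = 7)
U(z) = sqrt(399)/3 (U(z) = sqrt(7 + 112/3) = sqrt(133/3) = sqrt(399)/3)
U(5*(-43)) - 26140 = sqrt(399)/3 - 26140 = -26140 + sqrt(399)/3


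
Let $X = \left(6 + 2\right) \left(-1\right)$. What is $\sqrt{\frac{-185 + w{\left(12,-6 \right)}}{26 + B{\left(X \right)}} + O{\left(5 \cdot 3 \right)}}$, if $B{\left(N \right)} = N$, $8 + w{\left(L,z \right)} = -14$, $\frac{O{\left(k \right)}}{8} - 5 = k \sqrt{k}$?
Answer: $\frac{\sqrt{114 + 480 \sqrt{15}}}{2} \approx 22.209$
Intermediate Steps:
$O{\left(k \right)} = 40 + 8 k^{\frac{3}{2}}$ ($O{\left(k \right)} = 40 + 8 k \sqrt{k} = 40 + 8 k^{\frac{3}{2}}$)
$X = -8$ ($X = 8 \left(-1\right) = -8$)
$w{\left(L,z \right)} = -22$ ($w{\left(L,z \right)} = -8 - 14 = -22$)
$\sqrt{\frac{-185 + w{\left(12,-6 \right)}}{26 + B{\left(X \right)}} + O{\left(5 \cdot 3 \right)}} = \sqrt{\frac{-185 - 22}{26 - 8} + \left(40 + 8 \left(5 \cdot 3\right)^{\frac{3}{2}}\right)} = \sqrt{- \frac{207}{18} + \left(40 + 8 \cdot 15^{\frac{3}{2}}\right)} = \sqrt{\left(-207\right) \frac{1}{18} + \left(40 + 8 \cdot 15 \sqrt{15}\right)} = \sqrt{- \frac{23}{2} + \left(40 + 120 \sqrt{15}\right)} = \sqrt{\frac{57}{2} + 120 \sqrt{15}}$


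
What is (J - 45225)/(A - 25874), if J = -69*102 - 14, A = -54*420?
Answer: 52277/48554 ≈ 1.0767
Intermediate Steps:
A = -22680
J = -7052 (J = -7038 - 14 = -7052)
(J - 45225)/(A - 25874) = (-7052 - 45225)/(-22680 - 25874) = -52277/(-48554) = -52277*(-1/48554) = 52277/48554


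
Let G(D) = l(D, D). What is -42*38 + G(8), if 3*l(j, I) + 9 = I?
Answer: -4789/3 ≈ -1596.3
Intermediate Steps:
l(j, I) = -3 + I/3
G(D) = -3 + D/3
-42*38 + G(8) = -42*38 + (-3 + (1/3)*8) = -1596 + (-3 + 8/3) = -1596 - 1/3 = -4789/3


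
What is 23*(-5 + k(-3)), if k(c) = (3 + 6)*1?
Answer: 92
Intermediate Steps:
k(c) = 9 (k(c) = 9*1 = 9)
23*(-5 + k(-3)) = 23*(-5 + 9) = 23*4 = 92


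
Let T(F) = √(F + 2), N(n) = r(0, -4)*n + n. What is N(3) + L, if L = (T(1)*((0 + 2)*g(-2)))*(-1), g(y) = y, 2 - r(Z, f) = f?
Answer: 21 + 4*√3 ≈ 27.928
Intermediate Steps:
r(Z, f) = 2 - f
N(n) = 7*n (N(n) = (2 - 1*(-4))*n + n = (2 + 4)*n + n = 6*n + n = 7*n)
T(F) = √(2 + F)
L = 4*√3 (L = (√(2 + 1)*((0 + 2)*(-2)))*(-1) = (√3*(2*(-2)))*(-1) = (√3*(-4))*(-1) = -4*√3*(-1) = 4*√3 ≈ 6.9282)
N(3) + L = 7*3 + 4*√3 = 21 + 4*√3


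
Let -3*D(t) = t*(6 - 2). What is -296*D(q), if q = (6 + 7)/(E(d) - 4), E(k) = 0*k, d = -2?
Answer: -3848/3 ≈ -1282.7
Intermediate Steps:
E(k) = 0
q = -13/4 (q = (6 + 7)/(0 - 4) = 13/(-4) = 13*(-¼) = -13/4 ≈ -3.2500)
D(t) = -4*t/3 (D(t) = -t*(6 - 2)/3 = -t*4/3 = -4*t/3)
-296*D(q) = -(-1184)*(-13)/(3*4) = -296*13/3 = -3848/3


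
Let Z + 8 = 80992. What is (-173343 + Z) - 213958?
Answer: -306317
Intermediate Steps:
Z = 80984 (Z = -8 + 80992 = 80984)
(-173343 + Z) - 213958 = (-173343 + 80984) - 213958 = -92359 - 213958 = -306317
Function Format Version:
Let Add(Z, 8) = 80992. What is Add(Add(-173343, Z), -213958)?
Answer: -306317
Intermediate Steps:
Z = 80984 (Z = Add(-8, 80992) = 80984)
Add(Add(-173343, Z), -213958) = Add(Add(-173343, 80984), -213958) = Add(-92359, -213958) = -306317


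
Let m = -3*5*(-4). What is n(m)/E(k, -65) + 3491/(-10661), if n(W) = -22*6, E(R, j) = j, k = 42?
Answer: 1180337/692965 ≈ 1.7033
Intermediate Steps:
m = 60 (m = -15*(-4) = 60)
n(W) = -132
n(m)/E(k, -65) + 3491/(-10661) = -132/(-65) + 3491/(-10661) = -132*(-1/65) + 3491*(-1/10661) = 132/65 - 3491/10661 = 1180337/692965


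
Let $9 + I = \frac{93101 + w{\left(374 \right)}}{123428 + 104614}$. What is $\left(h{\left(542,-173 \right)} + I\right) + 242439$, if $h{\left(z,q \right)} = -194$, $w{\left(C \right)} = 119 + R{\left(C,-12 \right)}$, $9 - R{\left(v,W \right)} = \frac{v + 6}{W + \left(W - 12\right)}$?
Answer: $\frac{248580338182}{1026189} \approx 2.4224 \cdot 10^{5}$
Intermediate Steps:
$R{\left(v,W \right)} = 9 - \frac{6 + v}{-12 + 2 W}$ ($R{\left(v,W \right)} = 9 - \frac{v + 6}{W + \left(W - 12\right)} = 9 - \frac{6 + v}{W + \left(-12 + W\right)} = 9 - \frac{6 + v}{-12 + 2 W}$)
$w{\left(C \right)} = \frac{769}{6} + \frac{C}{36}$ ($w{\left(C \right)} = 119 + \frac{-114 - C + 18 \left(-12\right)}{2 \left(-6 - 12\right)} = 119 + \frac{-114 - C - 216}{2 \left(-18\right)} = 119 + \frac{1}{2} \left(- \frac{1}{18}\right) \left(-330 - C\right) = 119 + \left(\frac{55}{6} + \frac{C}{36}\right) = \frac{769}{6} + \frac{C}{36}$)
$I = - \frac{8816123}{1026189}$ ($I = -9 + \frac{93101 + \left(\frac{769}{6} + \frac{1}{36} \cdot 374\right)}{123428 + 104614} = -9 + \frac{93101 + \left(\frac{769}{6} + \frac{187}{18}\right)}{228042} = -9 + \left(93101 + \frac{1247}{9}\right) \frac{1}{228042} = -9 + \frac{839156}{9} \cdot \frac{1}{228042} = -9 + \frac{419578}{1026189} = - \frac{8816123}{1026189} \approx -8.5911$)
$\left(h{\left(542,-173 \right)} + I\right) + 242439 = \left(-194 - \frac{8816123}{1026189}\right) + 242439 = - \frac{207896789}{1026189} + 242439 = \frac{248580338182}{1026189}$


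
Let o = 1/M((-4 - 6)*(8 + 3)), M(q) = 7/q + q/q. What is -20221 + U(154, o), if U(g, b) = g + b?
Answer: -2066791/103 ≈ -20066.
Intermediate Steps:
M(q) = 1 + 7/q (M(q) = 7/q + 1 = 1 + 7/q)
o = 110/103 (o = 1/((7 + (-4 - 6)*(8 + 3))/(((-4 - 6)*(8 + 3)))) = 1/((7 - 10*11)/((-10*11))) = 1/((7 - 110)/(-110)) = 1/(-1/110*(-103)) = 1/(103/110) = 110/103 ≈ 1.0680)
U(g, b) = b + g
-20221 + U(154, o) = -20221 + (110/103 + 154) = -20221 + 15972/103 = -2066791/103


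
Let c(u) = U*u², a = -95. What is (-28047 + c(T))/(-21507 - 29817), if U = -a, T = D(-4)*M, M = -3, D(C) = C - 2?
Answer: -911/17108 ≈ -0.053250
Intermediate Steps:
D(C) = -2 + C
T = 18 (T = (-2 - 4)*(-3) = -6*(-3) = 18)
U = 95 (U = -1*(-95) = 95)
c(u) = 95*u²
(-28047 + c(T))/(-21507 - 29817) = (-28047 + 95*18²)/(-21507 - 29817) = (-28047 + 95*324)/(-51324) = (-28047 + 30780)*(-1/51324) = 2733*(-1/51324) = -911/17108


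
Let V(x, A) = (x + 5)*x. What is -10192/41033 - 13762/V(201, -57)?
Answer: -493353049/849506199 ≈ -0.58075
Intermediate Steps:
V(x, A) = x*(5 + x) (V(x, A) = (5 + x)*x = x*(5 + x))
-10192/41033 - 13762/V(201, -57) = -10192/41033 - 13762*1/(201*(5 + 201)) = -10192*1/41033 - 13762/(201*206) = -10192/41033 - 13762/41406 = -10192/41033 - 13762*1/41406 = -10192/41033 - 6881/20703 = -493353049/849506199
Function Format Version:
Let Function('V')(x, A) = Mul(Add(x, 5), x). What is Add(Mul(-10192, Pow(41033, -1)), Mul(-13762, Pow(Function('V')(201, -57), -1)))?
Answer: Rational(-493353049, 849506199) ≈ -0.58075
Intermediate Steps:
Function('V')(x, A) = Mul(x, Add(5, x)) (Function('V')(x, A) = Mul(Add(5, x), x) = Mul(x, Add(5, x)))
Add(Mul(-10192, Pow(41033, -1)), Mul(-13762, Pow(Function('V')(201, -57), -1))) = Add(Mul(-10192, Pow(41033, -1)), Mul(-13762, Pow(Mul(201, Add(5, 201)), -1))) = Add(Mul(-10192, Rational(1, 41033)), Mul(-13762, Pow(Mul(201, 206), -1))) = Add(Rational(-10192, 41033), Mul(-13762, Pow(41406, -1))) = Add(Rational(-10192, 41033), Mul(-13762, Rational(1, 41406))) = Add(Rational(-10192, 41033), Rational(-6881, 20703)) = Rational(-493353049, 849506199)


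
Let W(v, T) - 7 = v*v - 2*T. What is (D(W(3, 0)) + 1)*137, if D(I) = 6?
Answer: 959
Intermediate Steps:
W(v, T) = 7 + v² - 2*T (W(v, T) = 7 + (v*v - 2*T) = 7 + (v² - 2*T) = 7 + v² - 2*T)
(D(W(3, 0)) + 1)*137 = (6 + 1)*137 = 7*137 = 959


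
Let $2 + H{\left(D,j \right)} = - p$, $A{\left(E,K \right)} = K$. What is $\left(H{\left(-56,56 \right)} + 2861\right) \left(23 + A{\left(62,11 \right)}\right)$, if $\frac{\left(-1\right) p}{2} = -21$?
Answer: $95778$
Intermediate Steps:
$p = 42$ ($p = \left(-2\right) \left(-21\right) = 42$)
$H{\left(D,j \right)} = -44$ ($H{\left(D,j \right)} = -2 - 42 = -44$)
$\left(H{\left(-56,56 \right)} + 2861\right) \left(23 + A{\left(62,11 \right)}\right) = \left(-44 + 2861\right) \left(23 + 11\right) = 2817 \cdot 34 = 95778$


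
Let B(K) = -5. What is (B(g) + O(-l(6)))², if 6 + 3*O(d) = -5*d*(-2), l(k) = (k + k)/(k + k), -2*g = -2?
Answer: 961/9 ≈ 106.78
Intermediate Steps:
g = 1 (g = -½*(-2) = 1)
l(k) = 1 (l(k) = (2*k)/((2*k)) = (2*k)*(1/(2*k)) = 1)
O(d) = -2 + 10*d/3 (O(d) = -2 + (-5*d*(-2))/3 = -2 + (10*d)/3 = -2 + 10*d/3)
(B(g) + O(-l(6)))² = (-5 + (-2 + 10*(-1*1)/3))² = (-5 + (-2 + (10/3)*(-1)))² = (-5 + (-2 - 10/3))² = (-5 - 16/3)² = (-31/3)² = 961/9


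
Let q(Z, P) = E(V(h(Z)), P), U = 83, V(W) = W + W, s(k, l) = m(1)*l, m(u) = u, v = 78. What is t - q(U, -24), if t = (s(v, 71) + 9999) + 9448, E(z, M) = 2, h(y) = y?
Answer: 19516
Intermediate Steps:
s(k, l) = l (s(k, l) = 1*l = l)
V(W) = 2*W
q(Z, P) = 2
t = 19518 (t = (71 + 9999) + 9448 = 10070 + 9448 = 19518)
t - q(U, -24) = 19518 - 1*2 = 19518 - 2 = 19516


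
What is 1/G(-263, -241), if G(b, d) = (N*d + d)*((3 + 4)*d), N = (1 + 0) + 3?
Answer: 1/2032835 ≈ 4.9192e-7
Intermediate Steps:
N = 4 (N = 1 + 3 = 4)
G(b, d) = 35*d² (G(b, d) = (4*d + d)*((3 + 4)*d) = (5*d)*(7*d) = 35*d²)
1/G(-263, -241) = 1/(35*(-241)²) = 1/(35*58081) = 1/2032835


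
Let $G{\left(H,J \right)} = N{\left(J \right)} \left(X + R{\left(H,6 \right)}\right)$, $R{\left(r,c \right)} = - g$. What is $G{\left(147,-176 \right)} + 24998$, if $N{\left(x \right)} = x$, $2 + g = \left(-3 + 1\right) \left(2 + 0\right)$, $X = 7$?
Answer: $22710$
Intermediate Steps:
$g = -6$ ($g = -2 + \left(-3 + 1\right) \left(2 + 0\right) = -2 - 4 = -6$)
$R{\left(r,c \right)} = 6$ ($R{\left(r,c \right)} = \left(-1\right) \left(-6\right) = 6$)
$G{\left(H,J \right)} = 13 J$ ($G{\left(H,J \right)} = J \left(7 + 6\right) = J 13 = 13 J$)
$G{\left(147,-176 \right)} + 24998 = 13 \left(-176\right) + 24998 = -2288 + 24998 = 22710$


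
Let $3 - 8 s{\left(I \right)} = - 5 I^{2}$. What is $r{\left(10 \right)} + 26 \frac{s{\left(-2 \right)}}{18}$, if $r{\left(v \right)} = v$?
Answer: $\frac{1019}{72} \approx 14.153$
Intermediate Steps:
$s{\left(I \right)} = \frac{3}{8} + \frac{5 I^{2}}{8}$ ($s{\left(I \right)} = \frac{3}{8} - \frac{\left(-5\right) I^{2}}{8} = \frac{3}{8} + \frac{5 I^{2}}{8}$)
$r{\left(10 \right)} + 26 \frac{s{\left(-2 \right)}}{18} = 10 + 26 \frac{\frac{3}{8} + \frac{5 \left(-2\right)^{2}}{8}}{18} = 10 + 26 \left(\frac{3}{8} + \frac{5}{8} \cdot 4\right) \frac{1}{18} = 10 + 26 \left(\frac{3}{8} + \frac{5}{2}\right) \frac{1}{18} = 10 + 26 \cdot \frac{23}{8} \cdot \frac{1}{18} = 10 + 26 \cdot \frac{23}{144} = 10 + \frac{299}{72} = \frac{1019}{72}$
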